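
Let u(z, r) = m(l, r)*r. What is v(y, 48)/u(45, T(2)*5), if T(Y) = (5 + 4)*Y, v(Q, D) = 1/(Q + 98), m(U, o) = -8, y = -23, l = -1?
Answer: -1/54000 ≈ -1.8519e-5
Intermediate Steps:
v(Q, D) = 1/(98 + Q)
T(Y) = 9*Y
u(z, r) = -8*r
v(y, 48)/u(45, T(2)*5) = 1/((98 - 23)*((-8*9*2*5))) = 1/(75*((-144*5))) = 1/(75*((-8*90))) = (1/75)/(-720) = (1/75)*(-1/720) = -1/54000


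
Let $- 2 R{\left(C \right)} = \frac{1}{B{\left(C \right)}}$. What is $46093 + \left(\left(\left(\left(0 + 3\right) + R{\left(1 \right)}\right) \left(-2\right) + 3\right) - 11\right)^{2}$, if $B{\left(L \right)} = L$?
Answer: $46262$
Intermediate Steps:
$R{\left(C \right)} = - \frac{1}{2 C}$
$46093 + \left(\left(\left(\left(0 + 3\right) + R{\left(1 \right)}\right) \left(-2\right) + 3\right) - 11\right)^{2} = 46093 + \left(\left(\left(\left(0 + 3\right) - \frac{1}{2 \cdot 1}\right) \left(-2\right) + 3\right) - 11\right)^{2} = 46093 + \left(\left(\left(3 - \frac{1}{2}\right) \left(-2\right) + 3\right) - 11\right)^{2} = 46093 + \left(\left(\frac{5}{2} \left(-2\right) + 3\right) - 11\right)^{2} = 46093 + \left(\left(-5 + 3\right) - 11\right)^{2} = 46093 + \left(-2 - 11\right)^{2} = 46093 + \left(-13\right)^{2} = 46093 + 169 = 46262$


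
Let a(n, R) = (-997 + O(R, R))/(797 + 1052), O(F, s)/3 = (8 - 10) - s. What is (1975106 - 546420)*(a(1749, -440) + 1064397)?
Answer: 2811754584633820/1849 ≈ 1.5207e+12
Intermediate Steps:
O(F, s) = -6 - 3*s (O(F, s) = 3*((8 - 10) - s) = 3*(-2 - s) = -6 - 3*s)
a(n, R) = -1003/1849 - 3*R/1849 (a(n, R) = (-997 + (-6 - 3*R))/(797 + 1052) = (-1003 - 3*R)/1849 = (-1003 - 3*R)*(1/1849) = -1003/1849 - 3*R/1849)
(1975106 - 546420)*(a(1749, -440) + 1064397) = (1975106 - 546420)*((-1003/1849 - 3/1849*(-440)) + 1064397) = 1428686*((-1003/1849 + 1320/1849) + 1064397) = 1428686*(317/1849 + 1064397) = 1428686*(1968070370/1849) = 2811754584633820/1849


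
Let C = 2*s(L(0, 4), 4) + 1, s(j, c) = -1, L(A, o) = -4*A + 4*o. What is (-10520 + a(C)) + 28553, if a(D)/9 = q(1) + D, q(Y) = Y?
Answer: 18033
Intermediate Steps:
C = -1 (C = 2*(-1) + 1 = -2 + 1 = -1)
a(D) = 9 + 9*D (a(D) = 9*(1 + D) = 9 + 9*D)
(-10520 + a(C)) + 28553 = (-10520 + (9 + 9*(-1))) + 28553 = (-10520 + (9 - 9)) + 28553 = (-10520 + 0) + 28553 = -10520 + 28553 = 18033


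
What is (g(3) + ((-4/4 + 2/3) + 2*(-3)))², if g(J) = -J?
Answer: 784/9 ≈ 87.111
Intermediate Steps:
(g(3) + ((-4/4 + 2/3) + 2*(-3)))² = (-1*3 + ((-4/4 + 2/3) + 2*(-3)))² = (-3 + ((-4*¼ + 2*(⅓)) - 6))² = (-3 + ((-1 + ⅔) - 6))² = (-3 + (-⅓ - 6))² = (-3 - 19/3)² = (-28/3)² = 784/9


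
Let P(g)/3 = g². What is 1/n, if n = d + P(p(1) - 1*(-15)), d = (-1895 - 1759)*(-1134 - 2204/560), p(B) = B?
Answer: 10/41587851 ≈ 2.4045e-7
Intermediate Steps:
d = 41580171/10 (d = -3654*(-1134 - 2204*1/560) = -3654*(-1134 - 551/140) = -3654*(-159311/140) = 41580171/10 ≈ 4.1580e+6)
P(g) = 3*g²
n = 41587851/10 (n = 41580171/10 + 3*(1 - 1*(-15))² = 41580171/10 + 3*(1 + 15)² = 41580171/10 + 3*16² = 41580171/10 + 3*256 = 41580171/10 + 768 = 41587851/10 ≈ 4.1588e+6)
1/n = 1/(41587851/10) = 10/41587851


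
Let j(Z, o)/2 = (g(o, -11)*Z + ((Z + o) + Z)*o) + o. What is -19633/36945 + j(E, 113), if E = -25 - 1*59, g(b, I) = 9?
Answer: -506757253/36945 ≈ -13717.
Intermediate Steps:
E = -84 (E = -25 - 59 = -84)
j(Z, o) = 2*o + 18*Z + 2*o*(o + 2*Z) (j(Z, o) = 2*((9*Z + ((Z + o) + Z)*o) + o) = 2*((9*Z + (o + 2*Z)*o) + o) = 2*((9*Z + o*(o + 2*Z)) + o) = 2*(o + 9*Z + o*(o + 2*Z)) = 2*o + 18*Z + 2*o*(o + 2*Z))
-19633/36945 + j(E, 113) = -19633/36945 + (2*113 + 2*113² + 18*(-84) + 4*(-84)*113) = -19633*1/36945 + (226 + 2*12769 - 1512 - 37968) = -19633/36945 + (226 + 25538 - 1512 - 37968) = -19633/36945 - 13716 = -506757253/36945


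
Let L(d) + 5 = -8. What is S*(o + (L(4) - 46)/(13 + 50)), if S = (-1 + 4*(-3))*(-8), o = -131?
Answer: -864448/63 ≈ -13721.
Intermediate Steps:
L(d) = -13 (L(d) = -5 - 8 = -13)
S = 104 (S = (-1 - 12)*(-8) = -13*(-8) = 104)
S*(o + (L(4) - 46)/(13 + 50)) = 104*(-131 + (-13 - 46)/(13 + 50)) = 104*(-131 - 59/63) = 104*(-8312/63) = -864448/63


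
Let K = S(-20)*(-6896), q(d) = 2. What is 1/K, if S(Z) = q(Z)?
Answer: -1/13792 ≈ -7.2506e-5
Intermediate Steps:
S(Z) = 2
K = -13792 (K = 2*(-6896) = -13792)
1/K = 1/(-13792) = -1/13792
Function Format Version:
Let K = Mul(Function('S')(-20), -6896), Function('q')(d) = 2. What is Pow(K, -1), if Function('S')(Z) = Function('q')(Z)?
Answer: Rational(-1, 13792) ≈ -7.2506e-5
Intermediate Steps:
Function('S')(Z) = 2
K = -13792 (K = Mul(2, -6896) = -13792)
Pow(K, -1) = Pow(-13792, -1) = Rational(-1, 13792)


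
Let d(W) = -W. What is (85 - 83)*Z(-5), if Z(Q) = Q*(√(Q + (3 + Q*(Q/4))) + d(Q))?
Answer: -50 - 5*√17 ≈ -70.615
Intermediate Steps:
Z(Q) = Q*(√(3 + Q + Q²/4) - Q) (Z(Q) = Q*(√(Q + (3 + Q*(Q/4))) - Q) = Q*(√(Q + (3 + Q²/4)) - Q) = Q*(√(3 + Q + Q²/4) - Q))
(85 - 83)*Z(-5) = (85 - 83)*((½)*(-5)*(√(12 + (-5)² + 4*(-5)) - 2*(-5))) = 2*((½)*(-5)*(√(12 + 25 - 20) + 10)) = 2*((½)*(-5)*(√17 + 10)) = 2*((½)*(-5)*(10 + √17)) = 2*(-25 - 5*√17/2) = -50 - 5*√17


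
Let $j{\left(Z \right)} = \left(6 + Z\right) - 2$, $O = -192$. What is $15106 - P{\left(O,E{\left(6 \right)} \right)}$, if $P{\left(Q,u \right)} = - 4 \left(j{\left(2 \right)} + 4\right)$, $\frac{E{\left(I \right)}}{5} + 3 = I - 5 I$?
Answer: $15146$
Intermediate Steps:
$E{\left(I \right)} = -15 - 20 I$ ($E{\left(I \right)} = -15 + 5 \left(I - 5 I\right) = -15 + 5 \left(- 4 I\right) = -15 - 20 I$)
$j{\left(Z \right)} = 4 + Z$
$P{\left(Q,u \right)} = -40$ ($P{\left(Q,u \right)} = - 4 \left(\left(4 + 2\right) + 4\right) = - 4 \left(6 + 4\right) = \left(-4\right) 10 = -40$)
$15106 - P{\left(O,E{\left(6 \right)} \right)} = 15106 - -40 = 15106 + 40 = 15146$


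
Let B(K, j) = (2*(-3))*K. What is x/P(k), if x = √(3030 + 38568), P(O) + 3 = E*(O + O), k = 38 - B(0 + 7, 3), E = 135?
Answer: √4622/7199 ≈ 0.0094437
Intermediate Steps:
B(K, j) = -6*K
k = 80 (k = 38 - (-6)*(0 + 7) = 38 - (-6)*7 = 38 - 1*(-42) = 38 + 42 = 80)
P(O) = -3 + 270*O (P(O) = -3 + 135*(O + O) = -3 + 135*(2*O) = -3 + 270*O)
x = 3*√4622 (x = √41598 = 3*√4622 ≈ 203.96)
x/P(k) = (3*√4622)/(-3 + 270*80) = (3*√4622)/(-3 + 21600) = (3*√4622)/21597 = (3*√4622)*(1/21597) = √4622/7199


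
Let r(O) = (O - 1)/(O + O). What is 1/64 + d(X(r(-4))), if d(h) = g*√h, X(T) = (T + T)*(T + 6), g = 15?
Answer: 1/64 + 15*√530/8 ≈ 43.181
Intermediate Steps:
r(O) = (-1 + O)/(2*O) (r(O) = (-1 + O)/((2*O)) = (-1 + O)*(1/(2*O)) = (-1 + O)/(2*O))
X(T) = 2*T*(6 + T) (X(T) = (2*T)*(6 + T) = 2*T*(6 + T))
d(h) = 15*√h
1/64 + d(X(r(-4))) = 1/64 + 15*√(2*((½)*(-1 - 4)/(-4))*(6 + (½)*(-1 - 4)/(-4))) = 1/64 + 15*√(2*((½)*(-¼)*(-5))*(6 + (½)*(-¼)*(-5))) = 1/64 + 15*√(2*(5/8)*(6 + 5/8)) = 1/64 + 15*√(2*(5/8)*(53/8)) = 1/64 + 15*√(265/32) = 1/64 + 15*(√530/8) = 1/64 + 15*√530/8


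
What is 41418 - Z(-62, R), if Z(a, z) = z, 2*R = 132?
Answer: 41352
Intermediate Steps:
R = 66 (R = (1/2)*132 = 66)
41418 - Z(-62, R) = 41418 - 1*66 = 41418 - 66 = 41352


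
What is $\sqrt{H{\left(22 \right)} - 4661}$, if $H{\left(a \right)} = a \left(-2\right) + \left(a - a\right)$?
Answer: $i \sqrt{4705} \approx 68.593 i$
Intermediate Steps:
$H{\left(a \right)} = - 2 a$ ($H{\left(a \right)} = - 2 a + 0 = - 2 a$)
$\sqrt{H{\left(22 \right)} - 4661} = \sqrt{\left(-2\right) 22 - 4661} = \sqrt{-44 - 4661} = \sqrt{-4705} = i \sqrt{4705}$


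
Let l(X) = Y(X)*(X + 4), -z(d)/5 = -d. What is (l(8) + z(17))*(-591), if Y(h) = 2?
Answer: -64419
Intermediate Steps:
z(d) = 5*d (z(d) = -(-5)*d = 5*d)
l(X) = 8 + 2*X (l(X) = 2*(X + 4) = 2*(4 + X) = 8 + 2*X)
(l(8) + z(17))*(-591) = ((8 + 2*8) + 5*17)*(-591) = ((8 + 16) + 85)*(-591) = (24 + 85)*(-591) = 109*(-591) = -64419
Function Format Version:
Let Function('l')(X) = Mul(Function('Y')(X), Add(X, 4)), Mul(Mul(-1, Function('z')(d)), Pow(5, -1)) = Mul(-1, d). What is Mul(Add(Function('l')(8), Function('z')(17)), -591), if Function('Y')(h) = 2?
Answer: -64419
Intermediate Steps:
Function('z')(d) = Mul(5, d) (Function('z')(d) = Mul(-5, Mul(-1, d)) = Mul(5, d))
Function('l')(X) = Add(8, Mul(2, X)) (Function('l')(X) = Mul(2, Add(X, 4)) = Mul(2, Add(4, X)) = Add(8, Mul(2, X)))
Mul(Add(Function('l')(8), Function('z')(17)), -591) = Mul(Add(Add(8, Mul(2, 8)), Mul(5, 17)), -591) = Mul(Add(Add(8, 16), 85), -591) = Mul(Add(24, 85), -591) = Mul(109, -591) = -64419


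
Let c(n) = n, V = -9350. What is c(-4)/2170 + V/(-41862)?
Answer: 5030513/22710135 ≈ 0.22151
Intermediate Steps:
c(-4)/2170 + V/(-41862) = -4/2170 - 9350/(-41862) = -4*1/2170 - 9350*(-1/41862) = -2/1085 + 4675/20931 = 5030513/22710135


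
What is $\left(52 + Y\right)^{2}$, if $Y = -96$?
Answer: $1936$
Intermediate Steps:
$\left(52 + Y\right)^{2} = \left(52 - 96\right)^{2} = \left(-44\right)^{2} = 1936$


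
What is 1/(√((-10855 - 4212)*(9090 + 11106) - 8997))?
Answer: -I*√304302129/304302129 ≈ -5.7325e-5*I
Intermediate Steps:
1/(√((-10855 - 4212)*(9090 + 11106) - 8997)) = 1/(√(-15067*20196 - 8997)) = 1/(√(-304293132 - 8997)) = 1/(√(-304302129)) = 1/(I*√304302129) = -I*√304302129/304302129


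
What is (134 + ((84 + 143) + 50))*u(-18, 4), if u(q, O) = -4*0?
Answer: 0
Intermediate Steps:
u(q, O) = 0
(134 + ((84 + 143) + 50))*u(-18, 4) = (134 + ((84 + 143) + 50))*0 = (134 + (227 + 50))*0 = (134 + 277)*0 = 411*0 = 0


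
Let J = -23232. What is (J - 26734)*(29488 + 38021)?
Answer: -3373154694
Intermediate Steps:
(J - 26734)*(29488 + 38021) = (-23232 - 26734)*(29488 + 38021) = -49966*67509 = -3373154694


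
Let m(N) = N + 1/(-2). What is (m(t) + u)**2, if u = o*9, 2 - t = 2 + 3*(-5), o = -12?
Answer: 34969/4 ≈ 8742.3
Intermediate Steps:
t = 15 (t = 2 - (2 + 3*(-5)) = 2 - (2 - 15) = 2 - 1*(-13) = 2 + 13 = 15)
m(N) = -1/2 + N (m(N) = N - 1/2 = -1/2 + N)
u = -108 (u = -12*9 = -108)
(m(t) + u)**2 = ((-1/2 + 15) - 108)**2 = (29/2 - 108)**2 = (-187/2)**2 = 34969/4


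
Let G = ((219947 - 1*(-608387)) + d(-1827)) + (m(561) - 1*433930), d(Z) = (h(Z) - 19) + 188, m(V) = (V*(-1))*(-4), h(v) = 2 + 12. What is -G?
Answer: -396831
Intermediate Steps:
h(v) = 14
m(V) = 4*V (m(V) = -V*(-4) = 4*V)
d(Z) = 183 (d(Z) = (14 - 19) + 188 = -5 + 188 = 183)
G = 396831 (G = ((219947 - 1*(-608387)) + 183) + (4*561 - 1*433930) = ((219947 + 608387) + 183) + (2244 - 433930) = (828334 + 183) - 431686 = 828517 - 431686 = 396831)
-G = -1*396831 = -396831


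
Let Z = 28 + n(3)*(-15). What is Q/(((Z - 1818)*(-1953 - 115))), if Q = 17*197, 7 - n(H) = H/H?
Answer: 3349/3887840 ≈ 0.00086140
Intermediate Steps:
n(H) = 6 (n(H) = 7 - H/H = 7 - 1*1 = 7 - 1 = 6)
Z = -62 (Z = 28 + 6*(-15) = 28 - 90 = -62)
Q = 3349
Q/(((Z - 1818)*(-1953 - 115))) = 3349/(((-62 - 1818)*(-1953 - 115))) = 3349/((-1880*(-2068))) = 3349/3887840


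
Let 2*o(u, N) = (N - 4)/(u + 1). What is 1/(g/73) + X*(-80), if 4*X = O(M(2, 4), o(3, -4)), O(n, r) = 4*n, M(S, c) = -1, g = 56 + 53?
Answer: 8793/109 ≈ 80.670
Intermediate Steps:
o(u, N) = (-4 + N)/(2*(1 + u)) (o(u, N) = ((N - 4)/(u + 1))/2 = ((-4 + N)/(1 + u))/2 = (-4 + N)/(2*(1 + u)))
g = 109
X = -1 (X = (4*(-1))/4 = (¼)*(-4) = -1)
1/(g/73) + X*(-80) = 1/(109/73) - 1*(-80) = 1/(109*(1/73)) + 80 = 1/(109/73) + 80 = 73/109 + 80 = 8793/109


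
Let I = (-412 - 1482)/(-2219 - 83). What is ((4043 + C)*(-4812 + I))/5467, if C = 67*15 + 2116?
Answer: -5667404580/898931 ≈ -6304.6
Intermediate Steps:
C = 3121 (C = 1005 + 2116 = 3121)
I = 947/1151 (I = -1894/(-2302) = -1894*(-1/2302) = 947/1151 ≈ 0.82276)
((4043 + C)*(-4812 + I))/5467 = ((4043 + 3121)*(-4812 + 947/1151))/5467 = (7164*(-5537665/1151))*(1/5467) = -39671832060/1151*1/5467 = -5667404580/898931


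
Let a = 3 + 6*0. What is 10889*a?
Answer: 32667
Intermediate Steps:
a = 3 (a = 3 + 0 = 3)
10889*a = 10889*3 = 32667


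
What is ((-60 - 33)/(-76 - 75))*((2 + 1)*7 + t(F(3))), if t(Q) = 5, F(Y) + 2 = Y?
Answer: 2418/151 ≈ 16.013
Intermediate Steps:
F(Y) = -2 + Y
((-60 - 33)/(-76 - 75))*((2 + 1)*7 + t(F(3))) = ((-60 - 33)/(-76 - 75))*((2 + 1)*7 + 5) = (-93/(-151))*(3*7 + 5) = (-93*(-1/151))*(21 + 5) = (93/151)*26 = 2418/151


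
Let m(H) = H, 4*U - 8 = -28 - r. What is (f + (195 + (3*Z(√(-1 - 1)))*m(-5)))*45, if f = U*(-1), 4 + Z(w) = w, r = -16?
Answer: 11520 - 675*I*√2 ≈ 11520.0 - 954.59*I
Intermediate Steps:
U = -1 (U = 2 + (-28 - 1*(-16))/4 = 2 + (-28 + 16)/4 = 2 + (¼)*(-12) = 2 - 3 = -1)
Z(w) = -4 + w
f = 1 (f = -1*(-1) = 1)
(f + (195 + (3*Z(√(-1 - 1)))*m(-5)))*45 = (1 + (195 + (3*(-4 + √(-1 - 1)))*(-5)))*45 = (1 + (195 + (3*(-4 + √(-2)))*(-5)))*45 = (1 + (195 + (3*(-4 + I*√2))*(-5)))*45 = (1 + (195 + (-12 + 3*I*√2)*(-5)))*45 = (1 + (195 + (60 - 15*I*√2)))*45 = (1 + (255 - 15*I*√2))*45 = (256 - 15*I*√2)*45 = 11520 - 675*I*√2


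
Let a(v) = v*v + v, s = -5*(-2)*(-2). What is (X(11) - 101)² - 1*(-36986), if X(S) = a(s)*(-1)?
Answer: 268347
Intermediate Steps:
s = -20 (s = 10*(-2) = -20)
a(v) = v + v² (a(v) = v² + v = v + v²)
X(S) = -380 (X(S) = -20*(1 - 20)*(-1) = -20*(-19)*(-1) = 380*(-1) = -380)
(X(11) - 101)² - 1*(-36986) = (-380 - 101)² - 1*(-36986) = (-481)² + 36986 = 231361 + 36986 = 268347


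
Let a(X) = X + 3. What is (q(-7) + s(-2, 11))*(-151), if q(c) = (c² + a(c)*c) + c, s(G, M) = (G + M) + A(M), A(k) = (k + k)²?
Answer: -85013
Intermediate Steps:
a(X) = 3 + X
A(k) = 4*k² (A(k) = (2*k)² = 4*k²)
s(G, M) = G + M + 4*M² (s(G, M) = (G + M) + 4*M² = G + M + 4*M²)
q(c) = c + c² + c*(3 + c) (q(c) = (c² + (3 + c)*c) + c = (c² + c*(3 + c)) + c = c + c² + c*(3 + c))
(q(-7) + s(-2, 11))*(-151) = (2*(-7)*(2 - 7) + (-2 + 11 + 4*11²))*(-151) = (2*(-7)*(-5) + (-2 + 11 + 4*121))*(-151) = (70 + (-2 + 11 + 484))*(-151) = (70 + 493)*(-151) = 563*(-151) = -85013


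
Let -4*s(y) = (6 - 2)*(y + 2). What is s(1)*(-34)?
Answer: 102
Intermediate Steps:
s(y) = -2 - y (s(y) = -(6 - 2)*(y + 2)/4 = -(2 + y) = -(8 + 4*y)/4 = -2 - y)
s(1)*(-34) = (-2 - 1*1)*(-34) = (-2 - 1)*(-34) = -3*(-34) = 102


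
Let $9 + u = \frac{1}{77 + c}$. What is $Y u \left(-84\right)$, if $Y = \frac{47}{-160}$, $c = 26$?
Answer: $- \frac{456981}{2060} \approx -221.84$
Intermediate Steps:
$Y = - \frac{47}{160}$ ($Y = 47 \left(- \frac{1}{160}\right) = - \frac{47}{160} \approx -0.29375$)
$u = - \frac{926}{103}$ ($u = -9 + \frac{1}{77 + 26} = -9 + \frac{1}{103} = - \frac{926}{103} \approx -8.9903$)
$Y u \left(-84\right) = \left(- \frac{47}{160}\right) \left(- \frac{926}{103}\right) \left(-84\right) = \frac{21761}{8240} \left(-84\right) = - \frac{456981}{2060}$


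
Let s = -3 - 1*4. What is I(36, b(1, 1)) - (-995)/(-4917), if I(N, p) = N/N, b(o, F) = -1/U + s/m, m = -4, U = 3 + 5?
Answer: 3922/4917 ≈ 0.79764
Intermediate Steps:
s = -7 (s = -3 - 4 = -7)
U = 8
b(o, F) = 13/8 (b(o, F) = -1/8 - 7/(-4) = -1*⅛ - 7*(-¼) = -⅛ + 7/4 = 13/8)
I(N, p) = 1
I(36, b(1, 1)) - (-995)/(-4917) = 1 - (-995)/(-4917) = 1 - (-995)*(-1)/4917 = 1 - 1*995/4917 = 1 - 995/4917 = 3922/4917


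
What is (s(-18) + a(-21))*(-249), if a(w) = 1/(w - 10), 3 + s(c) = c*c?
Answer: -2477550/31 ≈ -79921.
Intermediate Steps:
s(c) = -3 + c² (s(c) = -3 + c*c = -3 + c²)
a(w) = 1/(-10 + w)
(s(-18) + a(-21))*(-249) = ((-3 + (-18)²) + 1/(-10 - 21))*(-249) = ((-3 + 324) + 1/(-31))*(-249) = (321 - 1/31)*(-249) = (9950/31)*(-249) = -2477550/31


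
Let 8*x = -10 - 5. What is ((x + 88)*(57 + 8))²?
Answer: 2005696225/64 ≈ 3.1339e+7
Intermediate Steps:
x = -15/8 (x = (-10 - 5)/8 = (⅛)*(-15) = -15/8 ≈ -1.8750)
((x + 88)*(57 + 8))² = ((-15/8 + 88)*(57 + 8))² = ((689/8)*65)² = (44785/8)² = 2005696225/64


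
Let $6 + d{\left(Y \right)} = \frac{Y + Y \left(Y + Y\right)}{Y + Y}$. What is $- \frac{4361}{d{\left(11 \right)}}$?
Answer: $- \frac{8722}{11} \approx -792.91$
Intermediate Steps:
$d{\left(Y \right)} = -6 + \frac{Y + 2 Y^{2}}{2 Y}$ ($d{\left(Y \right)} = -6 + \frac{Y + Y \left(Y + Y\right)}{Y + Y} = -6 + \frac{Y + Y 2 Y}{2 Y} = -6 + \left(Y + 2 Y^{2}\right) \frac{1}{2 Y} = -6 + \frac{Y + 2 Y^{2}}{2 Y}$)
$- \frac{4361}{d{\left(11 \right)}} = - \frac{4361}{- \frac{11}{2} + 11} = - \frac{4361}{\frac{11}{2}} = \left(-4361\right) \frac{2}{11} = - \frac{8722}{11}$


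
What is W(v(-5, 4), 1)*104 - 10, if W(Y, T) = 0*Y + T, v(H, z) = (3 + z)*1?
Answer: 94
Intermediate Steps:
v(H, z) = 3 + z
W(Y, T) = T (W(Y, T) = 0 + T = T)
W(v(-5, 4), 1)*104 - 10 = 1*104 - 10 = 104 - 10 = 94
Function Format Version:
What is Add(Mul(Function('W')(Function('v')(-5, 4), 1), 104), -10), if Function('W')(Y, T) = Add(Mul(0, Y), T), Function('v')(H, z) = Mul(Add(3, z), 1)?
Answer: 94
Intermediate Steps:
Function('v')(H, z) = Add(3, z)
Function('W')(Y, T) = T (Function('W')(Y, T) = Add(0, T) = T)
Add(Mul(Function('W')(Function('v')(-5, 4), 1), 104), -10) = Add(Mul(1, 104), -10) = Add(104, -10) = 94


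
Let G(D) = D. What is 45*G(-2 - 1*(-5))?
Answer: 135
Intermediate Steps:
45*G(-2 - 1*(-5)) = 45*(-2 - 1*(-5)) = 45*(-2 + 5) = 45*3 = 135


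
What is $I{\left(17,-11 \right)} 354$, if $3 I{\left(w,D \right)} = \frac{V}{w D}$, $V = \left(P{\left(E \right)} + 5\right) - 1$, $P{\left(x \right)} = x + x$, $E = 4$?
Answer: $- \frac{1416}{187} \approx -7.5722$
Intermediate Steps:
$P{\left(x \right)} = 2 x$
$V = 12$ ($V = \left(2 \cdot 4 + 5\right) - 1 = \left(8 + 5\right) - 1 = 13 - 1 = 12$)
$I{\left(w,D \right)} = \frac{4}{D w}$ ($I{\left(w,D \right)} = \frac{12 \frac{1}{w D}}{3} = \frac{12 \frac{1}{D w}}{3} = \frac{12 \frac{1}{D} \frac{1}{w}}{3} = \frac{4}{D w}$)
$I{\left(17,-11 \right)} 354 = \frac{4}{\left(-11\right) 17} \cdot 354 = 4 \left(- \frac{1}{11}\right) \frac{1}{17} \cdot 354 = \left(- \frac{4}{187}\right) 354 = - \frac{1416}{187}$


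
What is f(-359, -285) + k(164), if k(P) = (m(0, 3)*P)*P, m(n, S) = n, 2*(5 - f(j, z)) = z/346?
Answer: 3745/692 ≈ 5.4118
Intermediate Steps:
f(j, z) = 5 - z/692 (f(j, z) = 5 - z/(2*346) = 5 - z/692)
k(P) = 0 (k(P) = (0*P)*P = 0*P = 0)
f(-359, -285) + k(164) = (5 - 1/692*(-285)) + 0 = (5 + 285/692) + 0 = 3745/692 + 0 = 3745/692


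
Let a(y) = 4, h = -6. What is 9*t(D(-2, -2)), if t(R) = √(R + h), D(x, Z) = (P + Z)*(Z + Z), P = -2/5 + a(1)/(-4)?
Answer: 9*√190/5 ≈ 24.811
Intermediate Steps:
P = -7/5 (P = -2/5 + 4/(-4) = -2*⅕ + 4*(-¼) = -⅖ - 1 = -7/5 ≈ -1.4000)
D(x, Z) = 2*Z*(-7/5 + Z) (D(x, Z) = (-7/5 + Z)*(Z + Z) = (-7/5 + Z)*(2*Z) = 2*Z*(-7/5 + Z))
t(R) = √(-6 + R) (t(R) = √(R - 6) = √(-6 + R))
9*t(D(-2, -2)) = 9*√(-6 + (⅖)*(-2)*(-7 + 5*(-2))) = 9*√(-6 + (⅖)*(-2)*(-7 - 10)) = 9*√(-6 + (⅖)*(-2)*(-17)) = 9*√(-6 + 68/5) = 9*√(38/5) = 9*(√190/5) = 9*√190/5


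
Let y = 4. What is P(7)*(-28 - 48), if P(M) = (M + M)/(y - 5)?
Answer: 1064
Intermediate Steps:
P(M) = -2*M (P(M) = (M + M)/(4 - 5) = (2*M)/(-1) = (2*M)*(-1) = -2*M)
P(7)*(-28 - 48) = (-2*7)*(-28 - 48) = -14*(-76) = 1064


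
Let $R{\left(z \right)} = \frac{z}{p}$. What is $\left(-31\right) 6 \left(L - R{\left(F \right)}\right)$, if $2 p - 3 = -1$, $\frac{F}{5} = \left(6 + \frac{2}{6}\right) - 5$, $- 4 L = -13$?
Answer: $\frac{1271}{2} \approx 635.5$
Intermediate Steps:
$L = \frac{13}{4}$ ($L = \left(- \frac{1}{4}\right) \left(-13\right) = \frac{13}{4} \approx 3.25$)
$F = \frac{20}{3}$ ($F = 5 \left(\left(6 + \frac{2}{6}\right) - 5\right) = 5 \left(\left(6 + 2 \cdot \frac{1}{6}\right) - 5\right) = 5 \left(\left(6 + \frac{1}{3}\right) - 5\right) = 5 \left(\frac{19}{3} - 5\right) = 5 \cdot \frac{4}{3} = \frac{20}{3} \approx 6.6667$)
$p = 1$ ($p = \frac{3}{2} + \frac{1}{2} \left(-1\right) = \frac{3}{2} - \frac{1}{2} = 1$)
$R{\left(z \right)} = z$ ($R{\left(z \right)} = \frac{z}{1} = z 1 = z$)
$\left(-31\right) 6 \left(L - R{\left(F \right)}\right) = \left(-31\right) 6 \left(\frac{13}{4} - \frac{20}{3}\right) = - 186 \left(\frac{13}{4} - \frac{20}{3}\right) = \left(-186\right) \left(- \frac{41}{12}\right) = \frac{1271}{2}$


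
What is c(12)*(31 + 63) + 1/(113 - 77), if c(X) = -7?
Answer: -23687/36 ≈ -657.97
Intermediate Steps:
c(12)*(31 + 63) + 1/(113 - 77) = -7*(31 + 63) + 1/(113 - 77) = -7*94 + 1/36 = -658 + 1/36 = -23687/36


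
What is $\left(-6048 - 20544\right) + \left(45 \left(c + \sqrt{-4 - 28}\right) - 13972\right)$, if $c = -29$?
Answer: $-41869 + 180 i \sqrt{2} \approx -41869.0 + 254.56 i$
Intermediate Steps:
$\left(-6048 - 20544\right) + \left(45 \left(c + \sqrt{-4 - 28}\right) - 13972\right) = \left(-6048 - 20544\right) + \left(45 \left(-29 + \sqrt{-4 - 28}\right) - 13972\right) = -26592 - \left(13972 - 45 \left(-29 + \sqrt{-32}\right)\right) = -26592 - \left(13972 - 45 \left(-29 + 4 i \sqrt{2}\right)\right) = -26592 - \left(15277 - 180 i \sqrt{2}\right) = -41869 + 180 i \sqrt{2}$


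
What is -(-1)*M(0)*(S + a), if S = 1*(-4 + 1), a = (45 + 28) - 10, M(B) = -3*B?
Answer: 0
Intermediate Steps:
a = 63 (a = 73 - 10 = 63)
S = -3 (S = 1*(-3) = -3)
-(-1)*M(0)*(S + a) = -(-1)*(-3*0)*(-3 + 63) = -(-1)*0*60 = -(-1)*0 = -1*0 = 0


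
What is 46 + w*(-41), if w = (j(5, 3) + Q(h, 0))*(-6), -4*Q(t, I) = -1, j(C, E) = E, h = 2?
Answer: 1691/2 ≈ 845.50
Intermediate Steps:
Q(t, I) = ¼ (Q(t, I) = -¼*(-1) = ¼)
w = -39/2 (w = (3 + ¼)*(-6) = (13/4)*(-6) = -39/2 ≈ -19.500)
46 + w*(-41) = 46 - 39/2*(-41) = 46 + 1599/2 = 1691/2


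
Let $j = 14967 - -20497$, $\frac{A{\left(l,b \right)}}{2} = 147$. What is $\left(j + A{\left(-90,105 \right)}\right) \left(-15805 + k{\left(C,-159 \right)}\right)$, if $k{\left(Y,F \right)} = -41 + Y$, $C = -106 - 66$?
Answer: $-572771644$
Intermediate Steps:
$A{\left(l,b \right)} = 294$ ($A{\left(l,b \right)} = 2 \cdot 147 = 294$)
$C = -172$
$j = 35464$ ($j = 14967 + 20497 = 35464$)
$\left(j + A{\left(-90,105 \right)}\right) \left(-15805 + k{\left(C,-159 \right)}\right) = \left(35464 + 294\right) \left(-15805 - 213\right) = 35758 \left(-15805 - 213\right) = 35758 \left(-16018\right) = -572771644$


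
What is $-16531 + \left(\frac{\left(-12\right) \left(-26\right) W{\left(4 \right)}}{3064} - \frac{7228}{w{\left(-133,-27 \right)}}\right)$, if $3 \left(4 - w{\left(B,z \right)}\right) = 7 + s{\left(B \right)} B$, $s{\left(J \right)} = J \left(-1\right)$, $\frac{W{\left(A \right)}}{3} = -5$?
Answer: $- \frac{18674328304}{1129467} \approx -16534.0$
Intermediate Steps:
$W{\left(A \right)} = -15$ ($W{\left(A \right)} = 3 \left(-5\right) = -15$)
$s{\left(J \right)} = - J$
$w{\left(B,z \right)} = \frac{5}{3} + \frac{B^{2}}{3}$ ($w{\left(B,z \right)} = 4 - \frac{7 + - B B}{3} = 4 - \frac{7 - B^{2}}{3} = 4 + \left(- \frac{7}{3} + \frac{B^{2}}{3}\right) = \frac{5}{3} + \frac{B^{2}}{3}$)
$-16531 + \left(\frac{\left(-12\right) \left(-26\right) W{\left(4 \right)}}{3064} - \frac{7228}{w{\left(-133,-27 \right)}}\right) = -16531 - \left(\frac{7228}{\frac{5}{3} + \frac{\left(-133\right)^{2}}{3}} - \frac{\left(-12\right) \left(-26\right) \left(-15\right)}{3064}\right) = -16531 - \left(\frac{7228}{\frac{5}{3} + \frac{1}{3} \cdot 17689} - 312 \left(-15\right) \frac{1}{3064}\right) = -16531 - \left(\frac{585}{383} + \frac{7228}{\frac{5}{3} + \frac{17689}{3}}\right) = -16531 - \left(\frac{585}{383} + \frac{7228}{5898}\right) = -16531 - \frac{3109327}{1129467} = - \frac{18674328304}{1129467}$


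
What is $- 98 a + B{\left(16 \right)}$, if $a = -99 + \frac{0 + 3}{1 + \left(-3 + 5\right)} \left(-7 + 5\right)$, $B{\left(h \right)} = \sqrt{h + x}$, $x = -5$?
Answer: $9898 + \sqrt{11} \approx 9901.3$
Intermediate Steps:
$B{\left(h \right)} = \sqrt{-5 + h}$ ($B{\left(h \right)} = \sqrt{h - 5} = \sqrt{-5 + h}$)
$a = -101$ ($a = -99 + \frac{3}{1 + 2} \left(-2\right) = -99 + \frac{3}{3} \left(-2\right) = -99 + 3 \cdot \frac{1}{3} \left(-2\right) = -99 + 1 \left(-2\right) = -99 - 2 = -101$)
$- 98 a + B{\left(16 \right)} = \left(-98\right) \left(-101\right) + \sqrt{-5 + 16} = 9898 + \sqrt{11}$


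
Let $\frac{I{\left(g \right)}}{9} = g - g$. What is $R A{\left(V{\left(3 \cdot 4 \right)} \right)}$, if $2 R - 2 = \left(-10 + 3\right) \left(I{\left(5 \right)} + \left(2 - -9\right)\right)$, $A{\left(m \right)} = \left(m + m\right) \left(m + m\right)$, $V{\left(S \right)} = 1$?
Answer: $-150$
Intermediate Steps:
$I{\left(g \right)} = 0$ ($I{\left(g \right)} = 9 \left(g - g\right) = 9 \cdot 0 = 0$)
$A{\left(m \right)} = 4 m^{2}$ ($A{\left(m \right)} = 2 m 2 m = 4 m^{2}$)
$R = - \frac{75}{2}$ ($R = 1 + \frac{\left(-10 + 3\right) \left(0 + \left(2 - -9\right)\right)}{2} = 1 + \frac{\left(-7\right) \left(0 + \left(2 + 9\right)\right)}{2} = 1 + \frac{\left(-7\right) \left(0 + 11\right)}{2} = 1 + \frac{\left(-7\right) 11}{2} = 1 + \frac{1}{2} \left(-77\right) = 1 - \frac{77}{2} = - \frac{75}{2} \approx -37.5$)
$R A{\left(V{\left(3 \cdot 4 \right)} \right)} = - \frac{75 \cdot 4 \cdot 1^{2}}{2} = - \frac{75 \cdot 4 \cdot 1}{2} = \left(- \frac{75}{2}\right) 4 = -150$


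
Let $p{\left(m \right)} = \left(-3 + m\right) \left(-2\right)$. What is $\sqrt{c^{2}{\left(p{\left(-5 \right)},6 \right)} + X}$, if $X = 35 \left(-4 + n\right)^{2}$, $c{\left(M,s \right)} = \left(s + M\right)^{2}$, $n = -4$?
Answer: $4 \sqrt{14781} \approx 486.31$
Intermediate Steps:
$p{\left(m \right)} = 6 - 2 m$
$c{\left(M,s \right)} = \left(M + s\right)^{2}$
$X = 2240$ ($X = 35 \left(-4 - 4\right)^{2} = 35 \left(-8\right)^{2} = 35 \cdot 64 = 2240$)
$\sqrt{c^{2}{\left(p{\left(-5 \right)},6 \right)} + X} = \sqrt{\left(\left(\left(6 - -10\right) + 6\right)^{2}\right)^{2} + 2240} = \sqrt{\left(\left(\left(6 + 10\right) + 6\right)^{2}\right)^{2} + 2240} = \sqrt{\left(\left(16 + 6\right)^{2}\right)^{2} + 2240} = \sqrt{\left(22^{2}\right)^{2} + 2240} = \sqrt{484^{2} + 2240} = \sqrt{234256 + 2240} = \sqrt{236496} = 4 \sqrt{14781}$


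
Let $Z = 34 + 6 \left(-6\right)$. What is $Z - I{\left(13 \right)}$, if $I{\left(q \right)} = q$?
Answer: $-15$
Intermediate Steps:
$Z = -2$ ($Z = 34 - 36 = -2$)
$Z - I{\left(13 \right)} = -2 - 13 = -15$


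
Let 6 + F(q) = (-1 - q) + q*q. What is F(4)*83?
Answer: 415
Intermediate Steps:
F(q) = -7 + q² - q (F(q) = -6 + ((-1 - q) + q*q) = -6 + ((-1 - q) + q²) = -6 + (-1 + q² - q) = -7 + q² - q)
F(4)*83 = (-7 + 4² - 1*4)*83 = (-7 + 16 - 4)*83 = 5*83 = 415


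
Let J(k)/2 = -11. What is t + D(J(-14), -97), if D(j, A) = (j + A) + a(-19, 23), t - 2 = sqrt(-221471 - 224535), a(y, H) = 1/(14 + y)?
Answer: -586/5 + 11*I*sqrt(3686) ≈ -117.2 + 667.84*I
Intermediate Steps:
J(k) = -22 (J(k) = 2*(-11) = -22)
t = 2 + 11*I*sqrt(3686) (t = 2 + sqrt(-221471 - 224535) = 2 + sqrt(-446006) = 2 + 11*I*sqrt(3686) ≈ 2.0 + 667.84*I)
D(j, A) = -1/5 + A + j (D(j, A) = (j + A) + 1/(14 - 19) = (A + j) + 1/(-5) = (A + j) - 1/5 = -1/5 + A + j)
t + D(J(-14), -97) = (2 + 11*I*sqrt(3686)) + (-1/5 - 97 - 22) = (2 + 11*I*sqrt(3686)) - 596/5 = -586/5 + 11*I*sqrt(3686)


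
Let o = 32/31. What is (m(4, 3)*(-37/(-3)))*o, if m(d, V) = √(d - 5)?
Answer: 1184*I/93 ≈ 12.731*I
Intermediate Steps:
o = 32/31 (o = 32*(1/31) = 32/31 ≈ 1.0323)
m(d, V) = √(-5 + d)
(m(4, 3)*(-37/(-3)))*o = (√(-5 + 4)*(-37/(-3)))*(32/31) = (√(-1)*(-37*(-⅓)))*(32/31) = (I*(37/3))*(32/31) = (37*I/3)*(32/31) = 1184*I/93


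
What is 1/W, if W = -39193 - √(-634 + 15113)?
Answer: -39193/1536076770 + √14479/1536076770 ≈ -2.5437e-5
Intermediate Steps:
W = -39193 - √14479 ≈ -39313.
1/W = 1/(-39193 - √14479)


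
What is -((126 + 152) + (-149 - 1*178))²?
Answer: -2401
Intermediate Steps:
-((126 + 152) + (-149 - 1*178))² = -(278 + (-149 - 178))² = -(278 - 327)² = -1*(-49)² = -1*2401 = -2401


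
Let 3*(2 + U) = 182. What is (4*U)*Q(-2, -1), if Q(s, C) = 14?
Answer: 9856/3 ≈ 3285.3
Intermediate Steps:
U = 176/3 (U = -2 + (1/3)*182 = -2 + 182/3 = 176/3 ≈ 58.667)
(4*U)*Q(-2, -1) = (4*(176/3))*14 = (704/3)*14 = 9856/3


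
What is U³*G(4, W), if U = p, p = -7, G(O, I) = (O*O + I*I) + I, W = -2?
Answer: -6174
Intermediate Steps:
G(O, I) = I + I² + O² (G(O, I) = (O² + I²) + I = (I² + O²) + I = I + I² + O²)
U = -7
U³*G(4, W) = (-7)³*(-2 + (-2)² + 4²) = -343*(-2 + 4 + 16) = -343*18 = -6174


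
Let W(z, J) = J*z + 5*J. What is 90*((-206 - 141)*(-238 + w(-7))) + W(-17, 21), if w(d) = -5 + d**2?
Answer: 6058368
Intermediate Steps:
W(z, J) = 5*J + J*z
90*((-206 - 141)*(-238 + w(-7))) + W(-17, 21) = 90*((-206 - 141)*(-238 + (-5 + (-7)**2))) + 21*(5 - 17) = 90*(-347*(-238 + (-5 + 49))) + 21*(-12) = 90*(-347*(-238 + 44)) - 252 = 90*(-347*(-194)) - 252 = 90*67318 - 252 = 6058620 - 252 = 6058368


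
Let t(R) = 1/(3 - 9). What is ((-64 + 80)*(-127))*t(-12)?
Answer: 1016/3 ≈ 338.67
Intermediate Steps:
t(R) = -⅙ (t(R) = 1/(-6) = -⅙)
((-64 + 80)*(-127))*t(-12) = ((-64 + 80)*(-127))*(-⅙) = (16*(-127))*(-⅙) = -2032*(-⅙) = 1016/3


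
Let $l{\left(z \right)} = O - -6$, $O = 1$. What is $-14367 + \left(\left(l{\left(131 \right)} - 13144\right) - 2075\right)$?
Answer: $-29579$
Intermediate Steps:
$l{\left(z \right)} = 7$ ($l{\left(z \right)} = 1 - -6 = 1 + 6 = 7$)
$-14367 + \left(\left(l{\left(131 \right)} - 13144\right) - 2075\right) = -14367 + \left(\left(7 - 13144\right) - 2075\right) = -14367 - 15212 = -29579$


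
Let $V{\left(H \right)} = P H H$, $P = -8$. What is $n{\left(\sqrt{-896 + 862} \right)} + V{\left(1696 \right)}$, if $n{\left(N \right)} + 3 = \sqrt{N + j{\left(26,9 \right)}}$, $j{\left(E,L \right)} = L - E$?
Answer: $-23011331 + \sqrt{-17 + i \sqrt{34}} \approx -2.3011 \cdot 10^{7} + 4.1816 i$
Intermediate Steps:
$V{\left(H \right)} = - 8 H^{2}$ ($V{\left(H \right)} = - 8 H H = - 8 H^{2}$)
$n{\left(N \right)} = -3 + \sqrt{-17 + N}$ ($n{\left(N \right)} = -3 + \sqrt{N + \left(9 - 26\right)} = -3 + \sqrt{N - 17} = -3 + \sqrt{-17 + N}$)
$n{\left(\sqrt{-896 + 862} \right)} + V{\left(1696 \right)} = \left(-3 + \sqrt{-17 + \sqrt{-896 + 862}}\right) - 8 \cdot 1696^{2} = \left(-3 + \sqrt{-17 + \sqrt{-34}}\right) - 23011328 = \left(-3 + \sqrt{-17 + i \sqrt{34}}\right) - 23011328 = -23011331 + \sqrt{-17 + i \sqrt{34}}$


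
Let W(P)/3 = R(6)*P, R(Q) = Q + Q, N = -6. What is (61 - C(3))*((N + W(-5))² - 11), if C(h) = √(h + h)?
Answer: 2109685 - 34585*√6 ≈ 2.0250e+6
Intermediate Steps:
R(Q) = 2*Q
C(h) = √2*√h (C(h) = √(2*h) = √2*√h)
W(P) = 36*P (W(P) = 3*((2*6)*P) = 3*(12*P) = 36*P)
(61 - C(3))*((N + W(-5))² - 11) = (61 - √2*√3)*((-6 + 36*(-5))² - 11) = (61 - √6)*((-6 - 180)² - 11) = (61 - √6)*((-186)² - 11) = (61 - √6)*(34596 - 11) = (61 - √6)*34585 = 2109685 - 34585*√6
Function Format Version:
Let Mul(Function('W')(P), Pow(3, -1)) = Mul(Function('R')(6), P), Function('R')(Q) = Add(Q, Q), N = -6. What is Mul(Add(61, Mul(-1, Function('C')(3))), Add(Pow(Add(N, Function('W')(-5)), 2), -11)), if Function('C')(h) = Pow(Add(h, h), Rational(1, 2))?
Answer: Add(2109685, Mul(-34585, Pow(6, Rational(1, 2)))) ≈ 2.0250e+6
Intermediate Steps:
Function('R')(Q) = Mul(2, Q)
Function('C')(h) = Mul(Pow(2, Rational(1, 2)), Pow(h, Rational(1, 2))) (Function('C')(h) = Pow(Mul(2, h), Rational(1, 2)) = Mul(Pow(2, Rational(1, 2)), Pow(h, Rational(1, 2))))
Function('W')(P) = Mul(36, P) (Function('W')(P) = Mul(3, Mul(Mul(2, 6), P)) = Mul(3, Mul(12, P)) = Mul(36, P))
Mul(Add(61, Mul(-1, Function('C')(3))), Add(Pow(Add(N, Function('W')(-5)), 2), -11)) = Mul(Add(61, Mul(-1, Mul(Pow(2, Rational(1, 2)), Pow(3, Rational(1, 2))))), Add(Pow(Add(-6, Mul(36, -5)), 2), -11)) = Mul(Add(61, Mul(-1, Pow(6, Rational(1, 2)))), Add(Pow(Add(-6, -180), 2), -11)) = Mul(Add(61, Mul(-1, Pow(6, Rational(1, 2)))), Add(Pow(-186, 2), -11)) = Mul(Add(61, Mul(-1, Pow(6, Rational(1, 2)))), Add(34596, -11)) = Mul(Add(61, Mul(-1, Pow(6, Rational(1, 2)))), 34585) = Add(2109685, Mul(-34585, Pow(6, Rational(1, 2))))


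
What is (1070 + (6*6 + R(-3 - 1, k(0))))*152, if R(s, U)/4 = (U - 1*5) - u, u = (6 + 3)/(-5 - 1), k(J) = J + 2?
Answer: 167200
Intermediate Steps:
k(J) = 2 + J
u = -3/2 (u = 9/(-6) = 9*(-1/6) = -3/2 ≈ -1.5000)
R(s, U) = -14 + 4*U (R(s, U) = 4*((U - 1*5) - 1*(-3/2)) = 4*((U - 5) + 3/2) = 4*((-5 + U) + 3/2) = 4*(-7/2 + U) = -14 + 4*U)
(1070 + (6*6 + R(-3 - 1, k(0))))*152 = (1070 + (6*6 + (-14 + 4*(2 + 0))))*152 = (1070 + (36 + (-14 + 4*2)))*152 = (1070 + (36 + (-14 + 8)))*152 = (1070 + (36 - 6))*152 = (1070 + 30)*152 = 1100*152 = 167200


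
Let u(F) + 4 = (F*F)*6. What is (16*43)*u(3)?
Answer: 34400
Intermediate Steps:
u(F) = -4 + 6*F² (u(F) = -4 + (F*F)*6 = -4 + F²*6 = -4 + 6*F²)
(16*43)*u(3) = (16*43)*(-4 + 6*3²) = 688*(-4 + 6*9) = 688*(-4 + 54) = 688*50 = 34400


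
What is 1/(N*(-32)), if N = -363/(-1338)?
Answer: -223/1936 ≈ -0.11519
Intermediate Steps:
N = 121/446 (N = -363*(-1/1338) = 121/446 ≈ 0.27130)
1/(N*(-32)) = 1/((121/446)*(-32)) = 1/(-1936/223) = -223/1936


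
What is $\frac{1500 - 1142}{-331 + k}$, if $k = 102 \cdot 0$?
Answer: $- \frac{358}{331} \approx -1.0816$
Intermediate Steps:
$k = 0$
$\frac{1500 - 1142}{-331 + k} = \frac{1500 - 1142}{-331 + 0} = \frac{1}{-331} \cdot 358 = \left(- \frac{1}{331}\right) 358 = - \frac{358}{331}$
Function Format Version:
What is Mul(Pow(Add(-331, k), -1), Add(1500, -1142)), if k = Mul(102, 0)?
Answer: Rational(-358, 331) ≈ -1.0816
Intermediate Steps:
k = 0
Mul(Pow(Add(-331, k), -1), Add(1500, -1142)) = Mul(Pow(Add(-331, 0), -1), Add(1500, -1142)) = Mul(Pow(-331, -1), 358) = Mul(Rational(-1, 331), 358) = Rational(-358, 331)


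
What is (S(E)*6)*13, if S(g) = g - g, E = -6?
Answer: 0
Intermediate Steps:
S(g) = 0
(S(E)*6)*13 = (0*6)*13 = 0*13 = 0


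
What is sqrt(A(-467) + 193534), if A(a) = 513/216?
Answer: sqrt(3096582)/4 ≈ 439.93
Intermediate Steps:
A(a) = 19/8 (A(a) = 513*(1/216) = 19/8)
sqrt(A(-467) + 193534) = sqrt(19/8 + 193534) = sqrt(1548291/8) = sqrt(3096582)/4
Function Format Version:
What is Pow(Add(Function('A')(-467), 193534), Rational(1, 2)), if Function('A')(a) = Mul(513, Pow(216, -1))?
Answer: Mul(Rational(1, 4), Pow(3096582, Rational(1, 2))) ≈ 439.93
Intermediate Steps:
Function('A')(a) = Rational(19, 8) (Function('A')(a) = Mul(513, Rational(1, 216)) = Rational(19, 8))
Pow(Add(Function('A')(-467), 193534), Rational(1, 2)) = Pow(Add(Rational(19, 8), 193534), Rational(1, 2)) = Pow(Rational(1548291, 8), Rational(1, 2)) = Mul(Rational(1, 4), Pow(3096582, Rational(1, 2)))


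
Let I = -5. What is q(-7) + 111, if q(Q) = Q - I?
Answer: 109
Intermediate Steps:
q(Q) = 5 + Q (q(Q) = Q - 1*(-5) = Q + 5 = 5 + Q)
q(-7) + 111 = (5 - 7) + 111 = -2 + 111 = 109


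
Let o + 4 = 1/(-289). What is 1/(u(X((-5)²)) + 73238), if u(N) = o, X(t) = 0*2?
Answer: 289/21164625 ≈ 1.3655e-5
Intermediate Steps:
o = -1157/289 (o = -4 + 1/(-289) = -4 - 1/289 = -1157/289 ≈ -4.0035)
X(t) = 0
u(N) = -1157/289
1/(u(X((-5)²)) + 73238) = 1/(-1157/289 + 73238) = 1/(21164625/289) = 289/21164625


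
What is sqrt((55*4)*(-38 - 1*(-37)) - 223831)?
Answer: I*sqrt(224051) ≈ 473.34*I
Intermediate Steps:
sqrt((55*4)*(-38 - 1*(-37)) - 223831) = sqrt(220*(-38 + 37) - 223831) = sqrt(220*(-1) - 223831) = sqrt(-220 - 223831) = sqrt(-224051) = I*sqrt(224051)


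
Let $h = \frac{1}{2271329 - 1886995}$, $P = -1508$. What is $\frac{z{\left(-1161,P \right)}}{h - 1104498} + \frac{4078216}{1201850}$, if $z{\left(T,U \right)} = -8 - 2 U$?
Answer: $\frac{864898748109295148}{255090339522856175} \approx 3.3906$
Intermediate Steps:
$h = \frac{1}{384334} \approx 2.6019 \cdot 10^{-6}$
$\frac{z{\left(-1161,P \right)}}{h - 1104498} + \frac{4078216}{1201850} = \frac{-8 - -3016}{\frac{1}{384334} - 1104498} + \frac{4078216}{1201850} = \frac{-8 + 3016}{\frac{1}{384334} - 1104498} + 4078216 \cdot \frac{1}{1201850} = \frac{3008}{- \frac{424496134331}{384334}} + \frac{2039108}{600925} = 3008 \left(- \frac{384334}{424496134331}\right) + \frac{2039108}{600925} = - \frac{1156076672}{424496134331} + \frac{2039108}{600925} = \frac{864898748109295148}{255090339522856175}$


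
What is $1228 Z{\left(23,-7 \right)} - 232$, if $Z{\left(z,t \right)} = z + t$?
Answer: $19416$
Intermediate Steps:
$Z{\left(z,t \right)} = t + z$
$1228 Z{\left(23,-7 \right)} - 232 = 1228 \left(-7 + 23\right) - 232 = 1228 \cdot 16 - 232 = 19648 - 232 = 19416$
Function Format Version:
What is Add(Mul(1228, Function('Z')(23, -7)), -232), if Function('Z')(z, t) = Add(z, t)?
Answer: 19416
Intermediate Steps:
Function('Z')(z, t) = Add(t, z)
Add(Mul(1228, Function('Z')(23, -7)), -232) = Add(Mul(1228, Add(-7, 23)), -232) = Add(Mul(1228, 16), -232) = Add(19648, -232) = 19416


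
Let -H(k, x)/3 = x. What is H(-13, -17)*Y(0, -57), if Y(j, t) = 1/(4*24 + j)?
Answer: 17/32 ≈ 0.53125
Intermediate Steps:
H(k, x) = -3*x
Y(j, t) = 1/(96 + j)
H(-13, -17)*Y(0, -57) = (-3*(-17))/(96 + 0) = 51/96 = 51*(1/96) = 17/32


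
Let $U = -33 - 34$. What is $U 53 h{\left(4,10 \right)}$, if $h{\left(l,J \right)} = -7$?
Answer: $24857$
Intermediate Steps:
$U = -67$ ($U = -33 - 34 = -67$)
$U 53 h{\left(4,10 \right)} = \left(-67\right) 53 \left(-7\right) = \left(-3551\right) \left(-7\right) = 24857$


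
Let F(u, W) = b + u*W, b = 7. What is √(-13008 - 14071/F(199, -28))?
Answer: I*√402769373685/5565 ≈ 114.04*I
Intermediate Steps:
F(u, W) = 7 + W*u (F(u, W) = 7 + u*W = 7 + W*u)
√(-13008 - 14071/F(199, -28)) = √(-13008 - 14071/(7 - 28*199)) = √(-13008 - 14071/(7 - 5572)) = √(-13008 - 14071/(-5565)) = √(-13008 - 14071*(-1/5565)) = √(-13008 + 14071/5565) = √(-72375449/5565) = I*√402769373685/5565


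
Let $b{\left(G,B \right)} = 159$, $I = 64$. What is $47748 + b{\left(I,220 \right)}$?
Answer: $47907$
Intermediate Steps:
$47748 + b{\left(I,220 \right)} = 47748 + 159 = 47907$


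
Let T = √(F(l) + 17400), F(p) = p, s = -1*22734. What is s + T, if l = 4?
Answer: -22734 + 2*√4351 ≈ -22602.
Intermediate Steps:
s = -22734
T = 2*√4351 (T = √(4 + 17400) = √17404 = 2*√4351 ≈ 131.92)
s + T = -22734 + 2*√4351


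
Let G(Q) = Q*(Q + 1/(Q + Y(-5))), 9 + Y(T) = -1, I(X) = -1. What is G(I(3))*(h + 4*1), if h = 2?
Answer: 72/11 ≈ 6.5455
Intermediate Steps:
Y(T) = -10 (Y(T) = -9 - 1 = -10)
G(Q) = Q*(Q + 1/(-10 + Q)) (G(Q) = Q*(Q + 1/(Q - 10)) = Q*(Q + 1/(-10 + Q)))
G(I(3))*(h + 4*1) = (-(1 + (-1)² - 10*(-1))/(-10 - 1))*(2 + 4*1) = (-1*(1 + 1 + 10)/(-11))*(2 + 4) = -1*(-1/11)*12*6 = (12/11)*6 = 72/11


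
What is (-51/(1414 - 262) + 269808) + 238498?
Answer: 195189487/384 ≈ 5.0831e+5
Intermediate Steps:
(-51/(1414 - 262) + 269808) + 238498 = (-51/1152 + 269808) + 238498 = (-51*1/1152 + 269808) + 238498 = (-17/384 + 269808) + 238498 = 103606255/384 + 238498 = 195189487/384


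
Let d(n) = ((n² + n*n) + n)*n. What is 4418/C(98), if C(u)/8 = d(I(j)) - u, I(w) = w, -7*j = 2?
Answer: -757687/134408 ≈ -5.6372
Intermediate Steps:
j = -2/7 (j = -⅐*2 = -2/7 ≈ -0.28571)
d(n) = n*(n + 2*n²) (d(n) = ((n² + n²) + n)*n = (2*n² + n)*n = (n + 2*n²)*n = n*(n + 2*n²))
C(u) = 96/343 - 8*u (C(u) = 8*((-2/7)²*(1 + 2*(-2/7)) - u) = 8*(4*(1 - 4/7)/49 - u) = 8*((4/49)*(3/7) - u) = 8*(12/343 - u) = 96/343 - 8*u)
4418/C(98) = 4418/(96/343 - 8*98) = 4418/(96/343 - 784) = 4418/(-268816/343) = 4418*(-343/268816) = -757687/134408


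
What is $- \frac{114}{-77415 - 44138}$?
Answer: $\frac{114}{121553} \approx 0.00093786$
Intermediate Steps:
$- \frac{114}{-77415 - 44138} = - \frac{114}{-121553} = \left(-114\right) \left(- \frac{1}{121553}\right) = \frac{114}{121553}$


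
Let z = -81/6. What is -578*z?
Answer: 7803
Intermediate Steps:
z = -27/2 (z = -81*1/6 = -27/2 ≈ -13.500)
-578*z = -578*(-27/2) = 7803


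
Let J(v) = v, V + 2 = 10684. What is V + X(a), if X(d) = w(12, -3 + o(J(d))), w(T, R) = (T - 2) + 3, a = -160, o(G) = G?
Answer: 10695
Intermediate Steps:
V = 10682 (V = -2 + 10684 = 10682)
w(T, R) = 1 + T (w(T, R) = (-2 + T) + 3 = 1 + T)
X(d) = 13 (X(d) = 1 + 12 = 13)
V + X(a) = 10682 + 13 = 10695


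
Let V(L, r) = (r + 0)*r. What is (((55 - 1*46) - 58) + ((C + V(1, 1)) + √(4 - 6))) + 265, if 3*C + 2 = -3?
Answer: 646/3 + I*√2 ≈ 215.33 + 1.4142*I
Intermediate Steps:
V(L, r) = r² (V(L, r) = r*r = r²)
C = -5/3 (C = -⅔ + (⅓)*(-3) = -⅔ - 1 = -5/3 ≈ -1.6667)
(((55 - 1*46) - 58) + ((C + V(1, 1)) + √(4 - 6))) + 265 = (((55 - 1*46) - 58) + ((-5/3 + 1²) + √(4 - 6))) + 265 = (((55 - 46) - 58) + ((-5/3 + 1) + √(-2))) + 265 = ((9 - 58) + (-⅔ + I*√2)) + 265 = (-49 + (-⅔ + I*√2)) + 265 = (-149/3 + I*√2) + 265 = 646/3 + I*√2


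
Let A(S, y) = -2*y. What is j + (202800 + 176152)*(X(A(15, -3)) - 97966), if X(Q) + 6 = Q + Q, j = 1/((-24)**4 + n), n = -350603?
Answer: -698898490619841/18827 ≈ -3.7122e+10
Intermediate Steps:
j = -1/18827 (j = 1/((-24)**4 - 350603) = 1/(331776 - 350603) = 1/(-18827) = -1/18827 ≈ -5.3115e-5)
X(Q) = -6 + 2*Q (X(Q) = -6 + (Q + Q) = -6 + 2*Q)
j + (202800 + 176152)*(X(A(15, -3)) - 97966) = -1/18827 + (202800 + 176152)*((-6 + 2*(-2*(-3))) - 97966) = -1/18827 + 378952*((-6 + 2*6) - 97966) = -1/18827 + 378952*((-6 + 12) - 97966) = -1/18827 + 378952*(6 - 97966) = -1/18827 + 378952*(-97960) = -1/18827 - 37122137920 = -698898490619841/18827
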